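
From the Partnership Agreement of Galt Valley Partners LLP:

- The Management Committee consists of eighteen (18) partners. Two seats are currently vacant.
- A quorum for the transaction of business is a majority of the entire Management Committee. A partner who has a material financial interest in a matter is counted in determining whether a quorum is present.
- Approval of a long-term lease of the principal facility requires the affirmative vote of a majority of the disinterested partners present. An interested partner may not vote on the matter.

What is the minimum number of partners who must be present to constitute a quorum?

A majority of 18 is 10.

10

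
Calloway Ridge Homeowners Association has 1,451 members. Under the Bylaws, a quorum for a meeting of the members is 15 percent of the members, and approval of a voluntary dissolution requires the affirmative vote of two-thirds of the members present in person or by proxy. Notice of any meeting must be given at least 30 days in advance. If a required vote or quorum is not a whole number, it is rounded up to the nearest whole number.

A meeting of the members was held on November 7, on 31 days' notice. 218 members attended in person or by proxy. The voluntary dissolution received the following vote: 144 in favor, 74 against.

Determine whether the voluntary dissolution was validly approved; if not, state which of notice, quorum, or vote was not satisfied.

Notice: 31 days given; 30 required. Satisfied.
Quorum: 15% of 1,451 = 217.65, rounded up to 218; 218 present. Satisfied.
Vote: requires two-thirds of those present (218); 2/3 of 218 = 145.33, rounded up to 146, so 146 needed; 144 in favor. Not satisfied.

Invalid — vote requirement not satisfied.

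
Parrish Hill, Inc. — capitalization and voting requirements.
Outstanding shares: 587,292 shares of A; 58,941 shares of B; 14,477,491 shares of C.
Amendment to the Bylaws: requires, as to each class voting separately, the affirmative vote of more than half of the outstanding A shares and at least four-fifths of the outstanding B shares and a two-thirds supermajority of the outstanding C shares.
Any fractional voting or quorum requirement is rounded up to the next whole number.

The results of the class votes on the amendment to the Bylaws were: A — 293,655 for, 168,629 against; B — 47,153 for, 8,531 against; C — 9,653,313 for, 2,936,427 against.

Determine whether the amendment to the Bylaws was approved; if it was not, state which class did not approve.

A: a majority of 587292 is 293647; 293,647 required, 293,655 in favor — approved.
B: 4/5 of 58941 = 47152.80, rounded up to 47153; 47,153 required, 47,153 in favor — approved.
C: 2/3 of 14477491 = 9651660.67, rounded up to 9651661; 9,651,661 required, 9,653,313 in favor — approved.

Approved — every class gave the required vote.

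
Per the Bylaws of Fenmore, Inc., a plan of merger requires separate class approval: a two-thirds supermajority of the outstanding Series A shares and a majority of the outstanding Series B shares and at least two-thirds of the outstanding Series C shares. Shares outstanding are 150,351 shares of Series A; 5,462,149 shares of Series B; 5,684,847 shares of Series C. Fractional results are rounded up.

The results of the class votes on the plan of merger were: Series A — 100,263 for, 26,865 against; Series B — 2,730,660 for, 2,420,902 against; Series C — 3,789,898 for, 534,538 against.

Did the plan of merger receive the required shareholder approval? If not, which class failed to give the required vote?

Not approved — the Series B shares did not give the required vote.

Series A: 2/3 of 150351 = 100234; 100,234 required, 100,263 in favor — approved.
Series B: a majority of 5462149 is 2731075; 2,731,075 required, 2,730,660 in favor — not approved.
Series C: 2/3 of 5684847 = 3789898; 3,789,898 required, 3,789,898 in favor — approved.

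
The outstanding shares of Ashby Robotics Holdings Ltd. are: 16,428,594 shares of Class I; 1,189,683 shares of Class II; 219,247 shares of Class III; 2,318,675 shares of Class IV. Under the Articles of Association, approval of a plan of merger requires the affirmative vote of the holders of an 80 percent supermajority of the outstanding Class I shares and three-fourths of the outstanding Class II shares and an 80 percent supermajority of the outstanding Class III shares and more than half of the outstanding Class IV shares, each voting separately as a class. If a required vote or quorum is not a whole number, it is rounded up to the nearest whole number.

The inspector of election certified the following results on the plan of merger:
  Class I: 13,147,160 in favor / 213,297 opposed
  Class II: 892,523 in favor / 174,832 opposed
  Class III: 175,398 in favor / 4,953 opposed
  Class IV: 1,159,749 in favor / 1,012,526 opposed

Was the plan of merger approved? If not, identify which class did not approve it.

Class I: 4/5 of 16428594 = 13142875.20, rounded up to 13142876; 13,142,876 required, 13,147,160 in favor — approved.
Class II: 3/4 of 1189683 = 892262.25, rounded up to 892263; 892,263 required, 892,523 in favor — approved.
Class III: 4/5 of 219247 = 175397.60, rounded up to 175398; 175,398 required, 175,398 in favor — approved.
Class IV: a majority of 2318675 is 1159338; 1,159,338 required, 1,159,749 in favor — approved.

Approved — every class gave the required vote.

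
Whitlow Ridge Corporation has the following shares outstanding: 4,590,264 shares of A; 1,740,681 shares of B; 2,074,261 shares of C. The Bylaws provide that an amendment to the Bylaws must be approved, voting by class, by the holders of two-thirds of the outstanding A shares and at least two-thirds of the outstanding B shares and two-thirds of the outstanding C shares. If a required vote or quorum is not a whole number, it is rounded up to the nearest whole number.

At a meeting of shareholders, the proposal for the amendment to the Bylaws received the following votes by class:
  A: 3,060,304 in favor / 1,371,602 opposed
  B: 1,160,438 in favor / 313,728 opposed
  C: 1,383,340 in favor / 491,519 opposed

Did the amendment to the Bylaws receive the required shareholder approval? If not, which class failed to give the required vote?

A: 2/3 of 4590264 = 3060176; 3,060,176 required, 3,060,304 in favor — approved.
B: 2/3 of 1740681 = 1160454; 1,160,454 required, 1,160,438 in favor — not approved.
C: 2/3 of 2074261 = 1382840.67, rounded up to 1382841; 1,382,841 required, 1,383,340 in favor — approved.

Not approved — the B shares did not give the required vote.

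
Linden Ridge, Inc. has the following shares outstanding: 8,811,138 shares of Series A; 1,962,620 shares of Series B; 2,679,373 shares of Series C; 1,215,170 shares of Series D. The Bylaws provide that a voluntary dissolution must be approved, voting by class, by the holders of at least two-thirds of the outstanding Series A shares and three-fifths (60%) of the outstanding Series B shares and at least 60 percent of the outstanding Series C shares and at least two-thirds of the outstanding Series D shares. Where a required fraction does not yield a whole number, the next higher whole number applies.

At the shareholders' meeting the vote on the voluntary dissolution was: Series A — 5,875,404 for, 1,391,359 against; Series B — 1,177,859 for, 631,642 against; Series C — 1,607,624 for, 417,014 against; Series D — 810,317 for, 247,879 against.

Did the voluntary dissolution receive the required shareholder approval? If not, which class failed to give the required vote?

Series A: 2/3 of 8811138 = 5874092; 5,874,092 required, 5,875,404 in favor — approved.
Series B: 3/5 of 1962620 = 1177572; 1,177,572 required, 1,177,859 in favor — approved.
Series C: 3/5 of 2679373 = 1607623.80, rounded up to 1607624; 1,607,624 required, 1,607,624 in favor — approved.
Series D: 2/3 of 1215170 = 810113.33, rounded up to 810114; 810,114 required, 810,317 in favor — approved.

Approved — every class gave the required vote.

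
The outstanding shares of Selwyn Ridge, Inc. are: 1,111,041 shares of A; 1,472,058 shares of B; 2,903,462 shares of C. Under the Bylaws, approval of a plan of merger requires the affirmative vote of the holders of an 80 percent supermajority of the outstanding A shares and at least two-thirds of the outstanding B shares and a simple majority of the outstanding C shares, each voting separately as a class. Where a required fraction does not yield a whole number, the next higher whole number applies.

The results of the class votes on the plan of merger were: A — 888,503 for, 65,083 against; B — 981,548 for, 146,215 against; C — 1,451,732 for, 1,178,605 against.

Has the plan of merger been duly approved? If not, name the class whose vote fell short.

Not approved — the A shares did not give the required vote.

A: 4/5 of 1111041 = 888832.80, rounded up to 888833; 888,833 required, 888,503 in favor — not approved.
B: 2/3 of 1472058 = 981372; 981,372 required, 981,548 in favor — approved.
C: a majority of 2903462 is 1451732; 1,451,732 required, 1,451,732 in favor — approved.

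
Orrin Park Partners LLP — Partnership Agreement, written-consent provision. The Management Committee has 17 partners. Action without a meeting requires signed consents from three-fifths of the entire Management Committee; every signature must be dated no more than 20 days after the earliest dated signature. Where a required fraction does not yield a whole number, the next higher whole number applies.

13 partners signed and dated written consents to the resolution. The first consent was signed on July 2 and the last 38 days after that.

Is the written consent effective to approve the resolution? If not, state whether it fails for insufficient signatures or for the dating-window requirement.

Not effective — dating-window requirement not satisfied.

Signatures required: three-fifths of 17 — 3/5 of 17 = 10.20, rounded up to 11, so 11 needed; 13 signed. Sufficient.
Dating window: the latest signature is 38 days after the earliest; the limit is 20 days. Outside the window.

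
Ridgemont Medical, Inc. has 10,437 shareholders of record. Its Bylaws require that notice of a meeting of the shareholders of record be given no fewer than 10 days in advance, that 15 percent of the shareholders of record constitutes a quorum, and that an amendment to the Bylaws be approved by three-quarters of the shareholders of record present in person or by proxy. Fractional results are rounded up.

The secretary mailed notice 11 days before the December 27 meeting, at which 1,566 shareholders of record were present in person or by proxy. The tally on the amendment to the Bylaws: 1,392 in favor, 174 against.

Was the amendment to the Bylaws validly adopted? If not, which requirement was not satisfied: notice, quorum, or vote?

Valid — all requirements satisfied.

Notice: 11 days given; 10 required. Satisfied.
Quorum: 15% of 10,437 = 1,565.55, rounded up to 1,566; 1,566 present. Satisfied.
Vote: requires three-fourths of those present (1,566); 3/4 of 1566 = 1174.50, rounded up to 1175, so 1,175 needed; 1,392 in favor. Satisfied.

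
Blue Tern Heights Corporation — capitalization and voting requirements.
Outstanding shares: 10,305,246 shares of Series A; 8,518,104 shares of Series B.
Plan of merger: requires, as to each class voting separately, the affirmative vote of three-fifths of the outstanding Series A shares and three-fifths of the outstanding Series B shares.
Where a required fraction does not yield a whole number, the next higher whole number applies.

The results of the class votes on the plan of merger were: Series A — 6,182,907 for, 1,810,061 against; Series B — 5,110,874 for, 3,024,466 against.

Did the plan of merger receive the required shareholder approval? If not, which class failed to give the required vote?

Not approved — the Series A shares did not give the required vote.

Series A: 3/5 of 10305246 = 6183147.60, rounded up to 6183148; 6,183,148 required, 6,182,907 in favor — not approved.
Series B: 3/5 of 8518104 = 5110862.40, rounded up to 5110863; 5,110,863 required, 5,110,874 in favor — approved.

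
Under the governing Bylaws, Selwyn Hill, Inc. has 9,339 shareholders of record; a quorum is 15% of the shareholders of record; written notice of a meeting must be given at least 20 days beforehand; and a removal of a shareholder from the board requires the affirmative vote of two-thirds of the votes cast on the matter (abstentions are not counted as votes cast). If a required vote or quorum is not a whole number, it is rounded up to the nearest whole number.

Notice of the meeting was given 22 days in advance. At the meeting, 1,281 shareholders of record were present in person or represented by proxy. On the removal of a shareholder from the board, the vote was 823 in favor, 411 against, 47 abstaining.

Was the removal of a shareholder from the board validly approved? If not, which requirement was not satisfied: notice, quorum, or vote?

Invalid — quorum requirement not satisfied.

Notice: 22 days given; 20 required. Satisfied.
Quorum: 15% of 9,339 = 1,400.85, rounded up to 1,401; 1,281 present. Not satisfied.
Vote: requires two-thirds of the votes cast (1,281 − 47 abstaining = 1,234); 2/3 of 1234 = 822.67, rounded up to 823, so 823 needed; 823 in favor. Satisfied.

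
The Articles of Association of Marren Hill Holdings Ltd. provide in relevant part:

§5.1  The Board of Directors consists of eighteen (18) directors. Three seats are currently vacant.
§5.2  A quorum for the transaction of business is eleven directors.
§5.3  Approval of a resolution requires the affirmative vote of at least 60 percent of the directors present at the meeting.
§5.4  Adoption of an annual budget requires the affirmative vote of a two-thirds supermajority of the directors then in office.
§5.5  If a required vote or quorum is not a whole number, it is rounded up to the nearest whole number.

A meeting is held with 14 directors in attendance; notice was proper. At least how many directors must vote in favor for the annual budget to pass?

The annual budget requires two-thirds of the directors then in office (15).
2/3 of 15 = 10.

10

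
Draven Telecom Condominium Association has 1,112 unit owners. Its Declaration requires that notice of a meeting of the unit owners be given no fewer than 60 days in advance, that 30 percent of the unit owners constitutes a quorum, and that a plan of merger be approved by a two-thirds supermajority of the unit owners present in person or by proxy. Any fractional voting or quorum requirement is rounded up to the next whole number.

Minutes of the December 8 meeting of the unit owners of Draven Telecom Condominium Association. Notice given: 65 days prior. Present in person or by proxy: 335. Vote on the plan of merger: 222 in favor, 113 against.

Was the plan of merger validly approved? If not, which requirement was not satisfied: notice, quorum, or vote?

Invalid — vote requirement not satisfied.

Notice: 65 days given; 60 required. Satisfied.
Quorum: 30% of 1,112 = 333.60, rounded up to 334; 335 present. Satisfied.
Vote: requires two-thirds of those present (335); 2/3 of 335 = 223.33, rounded up to 224, so 224 needed; 222 in favor. Not satisfied.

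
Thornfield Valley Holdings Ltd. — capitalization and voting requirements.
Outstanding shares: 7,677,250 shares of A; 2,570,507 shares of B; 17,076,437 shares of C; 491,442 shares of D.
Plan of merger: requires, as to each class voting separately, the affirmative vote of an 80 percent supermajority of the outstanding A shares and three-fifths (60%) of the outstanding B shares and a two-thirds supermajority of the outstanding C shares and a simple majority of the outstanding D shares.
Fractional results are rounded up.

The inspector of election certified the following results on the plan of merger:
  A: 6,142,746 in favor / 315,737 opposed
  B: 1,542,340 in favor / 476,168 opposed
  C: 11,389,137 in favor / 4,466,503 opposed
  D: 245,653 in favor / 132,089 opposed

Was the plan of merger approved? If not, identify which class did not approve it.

A: 4/5 of 7677250 = 6141800; 6,141,800 required, 6,142,746 in favor — approved.
B: 3/5 of 2570507 = 1542304.20, rounded up to 1542305; 1,542,305 required, 1,542,340 in favor — approved.
C: 2/3 of 17076437 = 11384291.33, rounded up to 11384292; 11,384,292 required, 11,389,137 in favor — approved.
D: a majority of 491442 is 245722; 245,722 required, 245,653 in favor — not approved.

Not approved — the D shares did not give the required vote.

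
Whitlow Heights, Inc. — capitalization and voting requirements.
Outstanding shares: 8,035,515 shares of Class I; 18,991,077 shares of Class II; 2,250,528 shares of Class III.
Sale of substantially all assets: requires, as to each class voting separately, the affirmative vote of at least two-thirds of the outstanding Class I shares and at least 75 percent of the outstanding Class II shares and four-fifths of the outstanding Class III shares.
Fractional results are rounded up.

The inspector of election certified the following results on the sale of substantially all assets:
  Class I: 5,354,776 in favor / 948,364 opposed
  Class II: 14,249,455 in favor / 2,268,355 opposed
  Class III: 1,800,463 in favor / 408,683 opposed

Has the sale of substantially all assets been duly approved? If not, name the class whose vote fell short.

Not approved — the Class I shares did not give the required vote.

Class I: 2/3 of 8035515 = 5357010; 5,357,010 required, 5,354,776 in favor — not approved.
Class II: 3/4 of 18991077 = 14243307.75, rounded up to 14243308; 14,243,308 required, 14,249,455 in favor — approved.
Class III: 4/5 of 2250528 = 1800422.40, rounded up to 1800423; 1,800,423 required, 1,800,463 in favor — approved.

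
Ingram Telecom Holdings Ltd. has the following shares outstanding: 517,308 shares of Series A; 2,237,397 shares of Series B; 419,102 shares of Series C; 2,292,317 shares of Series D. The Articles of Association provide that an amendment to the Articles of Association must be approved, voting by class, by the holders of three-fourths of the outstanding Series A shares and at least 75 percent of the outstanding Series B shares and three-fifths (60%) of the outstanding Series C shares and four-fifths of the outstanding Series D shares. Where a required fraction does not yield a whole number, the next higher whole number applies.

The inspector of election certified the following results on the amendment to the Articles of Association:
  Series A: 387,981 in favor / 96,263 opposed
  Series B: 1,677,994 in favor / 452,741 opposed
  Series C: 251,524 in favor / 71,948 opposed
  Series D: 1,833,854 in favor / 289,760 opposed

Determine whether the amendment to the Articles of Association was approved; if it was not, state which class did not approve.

Series A: 3/4 of 517308 = 387981; 387,981 required, 387,981 in favor — approved.
Series B: 3/4 of 2237397 = 1678047.75, rounded up to 1678048; 1,678,048 required, 1,677,994 in favor — not approved.
Series C: 3/5 of 419102 = 251461.20, rounded up to 251462; 251,462 required, 251,524 in favor — approved.
Series D: 4/5 of 2292317 = 1833853.60, rounded up to 1833854; 1,833,854 required, 1,833,854 in favor — approved.

Not approved — the Series B shares did not give the required vote.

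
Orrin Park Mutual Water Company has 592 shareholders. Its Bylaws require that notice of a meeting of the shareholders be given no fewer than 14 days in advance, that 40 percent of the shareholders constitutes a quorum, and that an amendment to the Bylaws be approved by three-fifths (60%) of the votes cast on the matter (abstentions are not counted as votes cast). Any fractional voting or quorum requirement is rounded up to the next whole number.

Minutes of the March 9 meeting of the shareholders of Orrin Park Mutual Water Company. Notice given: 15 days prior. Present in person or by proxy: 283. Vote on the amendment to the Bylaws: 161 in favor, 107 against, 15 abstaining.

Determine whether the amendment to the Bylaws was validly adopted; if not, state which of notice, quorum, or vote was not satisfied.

Valid — all requirements satisfied.

Notice: 15 days given; 14 required. Satisfied.
Quorum: 40% of 592 = 236.80, rounded up to 237; 283 present. Satisfied.
Vote: requires three-fifths of the votes cast (283 − 15 abstaining = 268); 3/5 of 268 = 160.80, rounded up to 161, so 161 needed; 161 in favor. Satisfied.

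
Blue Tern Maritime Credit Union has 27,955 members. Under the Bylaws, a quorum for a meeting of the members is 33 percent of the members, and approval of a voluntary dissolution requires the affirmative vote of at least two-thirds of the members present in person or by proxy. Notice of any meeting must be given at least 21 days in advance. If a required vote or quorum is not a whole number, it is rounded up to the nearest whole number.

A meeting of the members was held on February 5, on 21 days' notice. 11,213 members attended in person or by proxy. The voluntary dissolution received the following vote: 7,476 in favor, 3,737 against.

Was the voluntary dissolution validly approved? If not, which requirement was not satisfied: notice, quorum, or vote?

Notice: 21 days given; 21 required. Satisfied.
Quorum: 33% of 27,955 = 9,225.15, rounded up to 9,226; 11,213 present. Satisfied.
Vote: requires two-thirds of those present (11,213); 2/3 of 11213 = 7475.33, rounded up to 7476, so 7,476 needed; 7,476 in favor. Satisfied.

Valid — all requirements satisfied.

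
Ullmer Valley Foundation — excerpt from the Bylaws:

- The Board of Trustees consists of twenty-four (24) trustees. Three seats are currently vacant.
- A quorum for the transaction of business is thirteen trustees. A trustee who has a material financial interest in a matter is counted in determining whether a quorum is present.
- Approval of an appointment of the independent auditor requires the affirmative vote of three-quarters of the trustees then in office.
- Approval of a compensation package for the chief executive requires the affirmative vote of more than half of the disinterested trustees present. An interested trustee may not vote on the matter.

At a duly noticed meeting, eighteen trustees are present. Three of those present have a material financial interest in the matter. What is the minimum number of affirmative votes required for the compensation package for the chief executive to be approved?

The compensation package for the chief executive requires a majority of the disinterested trustees present (18 − 3 = 15).
A majority of 15 is 8.

8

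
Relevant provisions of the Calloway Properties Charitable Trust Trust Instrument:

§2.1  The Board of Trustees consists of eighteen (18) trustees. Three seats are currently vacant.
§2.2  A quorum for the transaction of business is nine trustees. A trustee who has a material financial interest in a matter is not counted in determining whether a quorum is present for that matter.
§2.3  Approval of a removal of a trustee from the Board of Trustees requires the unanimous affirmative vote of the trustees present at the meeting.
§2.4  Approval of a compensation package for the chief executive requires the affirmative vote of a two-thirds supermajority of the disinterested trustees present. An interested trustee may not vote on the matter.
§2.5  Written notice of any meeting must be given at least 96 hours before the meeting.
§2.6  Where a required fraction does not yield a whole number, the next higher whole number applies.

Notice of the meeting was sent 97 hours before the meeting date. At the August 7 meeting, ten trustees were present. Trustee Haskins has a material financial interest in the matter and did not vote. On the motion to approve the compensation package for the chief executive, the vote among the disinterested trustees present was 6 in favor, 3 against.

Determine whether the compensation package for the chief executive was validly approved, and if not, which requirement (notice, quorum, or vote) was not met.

Notice: 97 hours given; 96 required (97 ≥ 96). Satisfied.
Quorum: 10 present, but the 1 interested trustee does not count, leaving 9. Quorum is 9. Satisfied.
Vote: the compensation package for the chief executive requires two-thirds of the disinterested trustees present (10 − 1 = 9). 2/3 of 9 = 6, so 6 affirmative votes are needed; 6 voted in favor. Satisfied.

Valid — all requirements satisfied.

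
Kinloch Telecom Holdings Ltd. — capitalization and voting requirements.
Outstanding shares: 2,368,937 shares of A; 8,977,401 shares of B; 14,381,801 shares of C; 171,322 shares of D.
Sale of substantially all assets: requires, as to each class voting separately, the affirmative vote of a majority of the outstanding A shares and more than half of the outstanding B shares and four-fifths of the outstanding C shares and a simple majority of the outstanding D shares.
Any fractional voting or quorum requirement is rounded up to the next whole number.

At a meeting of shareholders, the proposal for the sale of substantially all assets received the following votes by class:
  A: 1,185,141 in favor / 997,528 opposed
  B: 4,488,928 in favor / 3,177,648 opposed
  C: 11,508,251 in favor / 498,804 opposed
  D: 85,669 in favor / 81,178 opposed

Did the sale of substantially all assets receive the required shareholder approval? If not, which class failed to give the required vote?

Approved — every class gave the required vote.

A: a majority of 2368937 is 1184469; 1,184,469 required, 1,185,141 in favor — approved.
B: a majority of 8977401 is 4488701; 4,488,701 required, 4,488,928 in favor — approved.
C: 4/5 of 14381801 = 11505440.80, rounded up to 11505441; 11,505,441 required, 11,508,251 in favor — approved.
D: a majority of 171322 is 85662; 85,662 required, 85,669 in favor — approved.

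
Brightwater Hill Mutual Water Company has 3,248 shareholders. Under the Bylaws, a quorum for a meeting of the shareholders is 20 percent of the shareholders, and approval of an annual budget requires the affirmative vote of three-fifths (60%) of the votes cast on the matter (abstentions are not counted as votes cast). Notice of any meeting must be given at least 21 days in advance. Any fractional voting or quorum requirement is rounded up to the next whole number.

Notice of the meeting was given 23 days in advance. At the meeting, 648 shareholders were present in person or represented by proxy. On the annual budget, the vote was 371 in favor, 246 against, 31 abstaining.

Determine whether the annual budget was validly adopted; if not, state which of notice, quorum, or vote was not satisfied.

Notice: 23 days given; 21 required. Satisfied.
Quorum: 20% of 3,248 = 649.60, rounded up to 650; 648 present. Not satisfied.
Vote: requires three-fifths of the votes cast (648 − 31 abstaining = 617); 3/5 of 617 = 370.20, rounded up to 371, so 371 needed; 371 in favor. Satisfied.

Invalid — quorum requirement not satisfied.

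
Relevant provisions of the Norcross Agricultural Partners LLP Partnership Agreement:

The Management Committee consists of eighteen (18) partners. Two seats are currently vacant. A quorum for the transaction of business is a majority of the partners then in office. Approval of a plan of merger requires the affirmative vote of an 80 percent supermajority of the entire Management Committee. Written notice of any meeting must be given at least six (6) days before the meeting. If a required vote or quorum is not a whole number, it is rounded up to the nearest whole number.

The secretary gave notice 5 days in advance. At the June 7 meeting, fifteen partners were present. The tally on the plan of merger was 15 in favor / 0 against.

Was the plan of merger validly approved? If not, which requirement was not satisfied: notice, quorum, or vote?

Notice: 5 days given; 6 required (5 < 6). Not satisfied.
Quorum: 15 present; quorum is 9. Satisfied.
Vote: the plan of merger requires four-fifths of the entire Management Committee (18). 4/5 of 18 = 14.40, rounded up to 15, so 15 affirmative votes are needed; 15 voted in favor. Satisfied.

Invalid — notice requirement not satisfied.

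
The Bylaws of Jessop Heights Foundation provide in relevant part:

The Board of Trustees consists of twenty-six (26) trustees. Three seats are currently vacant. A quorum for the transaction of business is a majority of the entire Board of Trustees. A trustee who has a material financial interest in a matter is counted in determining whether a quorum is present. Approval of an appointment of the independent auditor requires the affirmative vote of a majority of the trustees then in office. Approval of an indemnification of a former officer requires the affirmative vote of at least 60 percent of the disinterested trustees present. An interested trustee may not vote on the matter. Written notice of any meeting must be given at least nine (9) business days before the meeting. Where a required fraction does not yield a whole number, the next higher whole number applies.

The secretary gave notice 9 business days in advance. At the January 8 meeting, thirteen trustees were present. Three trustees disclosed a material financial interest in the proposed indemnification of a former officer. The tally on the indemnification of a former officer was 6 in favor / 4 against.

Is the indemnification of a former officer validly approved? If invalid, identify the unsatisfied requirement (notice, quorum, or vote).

Notice: 9 business days given; 9 required (9 ≥ 9). Satisfied.
Quorum: 13 present (interested trustees count toward quorum); quorum is 14. Not satisfied.
Vote: the indemnification of a former officer requires three-fifths of the disinterested trustees present (13 − 3 = 10). 3/5 of 10 = 6, so 6 affirmative votes are needed; 6 voted in favor. Satisfied. (Moot — without a quorum no business can be validly transacted.)

Invalid — quorum requirement not satisfied.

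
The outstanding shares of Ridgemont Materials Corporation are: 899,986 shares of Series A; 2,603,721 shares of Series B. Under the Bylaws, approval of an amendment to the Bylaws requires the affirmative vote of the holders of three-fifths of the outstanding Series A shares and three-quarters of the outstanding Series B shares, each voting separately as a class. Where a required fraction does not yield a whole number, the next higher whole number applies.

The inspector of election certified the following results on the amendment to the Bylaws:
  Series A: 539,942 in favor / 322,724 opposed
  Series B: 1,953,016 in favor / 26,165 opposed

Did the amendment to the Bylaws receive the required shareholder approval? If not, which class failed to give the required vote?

Series A: 3/5 of 899986 = 539991.60, rounded up to 539992; 539,992 required, 539,942 in favor — not approved.
Series B: 3/4 of 2603721 = 1952790.75, rounded up to 1952791; 1,952,791 required, 1,953,016 in favor — approved.

Not approved — the Series A shares did not give the required vote.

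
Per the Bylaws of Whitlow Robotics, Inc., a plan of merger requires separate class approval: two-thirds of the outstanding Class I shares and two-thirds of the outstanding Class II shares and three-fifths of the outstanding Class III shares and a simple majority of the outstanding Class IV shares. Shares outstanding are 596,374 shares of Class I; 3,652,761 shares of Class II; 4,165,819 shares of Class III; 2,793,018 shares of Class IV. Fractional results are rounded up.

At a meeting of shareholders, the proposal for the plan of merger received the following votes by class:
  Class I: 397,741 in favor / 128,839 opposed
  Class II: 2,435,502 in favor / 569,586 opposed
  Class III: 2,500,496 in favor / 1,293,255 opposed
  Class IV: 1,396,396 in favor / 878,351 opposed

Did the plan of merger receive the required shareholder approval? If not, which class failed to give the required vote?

Not approved — the Class IV shares did not give the required vote.

Class I: 2/3 of 596374 = 397582.67, rounded up to 397583; 397,583 required, 397,741 in favor — approved.
Class II: 2/3 of 3652761 = 2435174; 2,435,174 required, 2,435,502 in favor — approved.
Class III: 3/5 of 4165819 = 2499491.40, rounded up to 2499492; 2,499,492 required, 2,500,496 in favor — approved.
Class IV: a majority of 2793018 is 1396510; 1,396,510 required, 1,396,396 in favor — not approved.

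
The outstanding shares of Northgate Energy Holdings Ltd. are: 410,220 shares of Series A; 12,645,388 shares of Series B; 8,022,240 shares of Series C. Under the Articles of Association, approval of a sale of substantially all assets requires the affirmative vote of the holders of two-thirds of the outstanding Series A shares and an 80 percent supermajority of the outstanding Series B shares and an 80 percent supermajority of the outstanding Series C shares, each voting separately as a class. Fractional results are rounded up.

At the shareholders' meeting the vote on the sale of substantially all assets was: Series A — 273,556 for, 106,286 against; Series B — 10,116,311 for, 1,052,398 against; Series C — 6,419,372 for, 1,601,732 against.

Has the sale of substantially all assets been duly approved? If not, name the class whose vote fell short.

Approved — every class gave the required vote.

Series A: 2/3 of 410220 = 273480; 273,480 required, 273,556 in favor — approved.
Series B: 4/5 of 12645388 = 10116310.40, rounded up to 10116311; 10,116,311 required, 10,116,311 in favor — approved.
Series C: 4/5 of 8022240 = 6417792; 6,417,792 required, 6,419,372 in favor — approved.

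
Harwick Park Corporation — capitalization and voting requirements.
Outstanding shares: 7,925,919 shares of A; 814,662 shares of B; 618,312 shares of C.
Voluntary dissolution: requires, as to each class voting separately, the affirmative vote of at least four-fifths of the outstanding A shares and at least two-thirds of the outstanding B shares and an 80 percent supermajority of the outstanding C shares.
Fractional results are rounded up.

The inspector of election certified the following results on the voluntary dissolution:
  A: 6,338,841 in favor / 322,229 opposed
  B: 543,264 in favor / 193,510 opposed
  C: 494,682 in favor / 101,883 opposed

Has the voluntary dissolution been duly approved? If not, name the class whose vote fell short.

A: 4/5 of 7925919 = 6340735.20, rounded up to 6340736; 6,340,736 required, 6,338,841 in favor — not approved.
B: 2/3 of 814662 = 543108; 543,108 required, 543,264 in favor — approved.
C: 4/5 of 618312 = 494649.60, rounded up to 494650; 494,650 required, 494,682 in favor — approved.

Not approved — the A shares did not give the required vote.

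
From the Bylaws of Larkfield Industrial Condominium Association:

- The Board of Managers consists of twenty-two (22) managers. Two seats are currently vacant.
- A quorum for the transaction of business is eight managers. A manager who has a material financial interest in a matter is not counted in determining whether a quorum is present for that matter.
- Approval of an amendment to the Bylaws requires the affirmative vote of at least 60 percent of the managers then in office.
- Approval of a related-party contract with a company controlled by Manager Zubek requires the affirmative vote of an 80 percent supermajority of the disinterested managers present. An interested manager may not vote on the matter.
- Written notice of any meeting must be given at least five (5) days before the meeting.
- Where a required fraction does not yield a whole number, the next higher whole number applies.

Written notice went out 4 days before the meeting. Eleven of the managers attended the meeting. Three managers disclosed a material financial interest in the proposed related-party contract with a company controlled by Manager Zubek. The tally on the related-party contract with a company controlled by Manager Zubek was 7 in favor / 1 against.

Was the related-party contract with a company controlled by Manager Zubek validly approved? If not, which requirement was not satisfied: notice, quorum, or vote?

Notice: 4 days given; 5 required (4 < 5). Not satisfied.
Quorum: 11 present, but the 3 interested managers do not count, leaving 8. Quorum is 8. Satisfied.
Vote: the related-party contract with a company controlled by Manager Zubek requires four-fifths of the disinterested managers present (11 − 3 = 8). 4/5 of 8 = 6.40, rounded up to 7, so 7 affirmative votes are needed; 7 voted in favor. Satisfied.

Invalid — notice requirement not satisfied.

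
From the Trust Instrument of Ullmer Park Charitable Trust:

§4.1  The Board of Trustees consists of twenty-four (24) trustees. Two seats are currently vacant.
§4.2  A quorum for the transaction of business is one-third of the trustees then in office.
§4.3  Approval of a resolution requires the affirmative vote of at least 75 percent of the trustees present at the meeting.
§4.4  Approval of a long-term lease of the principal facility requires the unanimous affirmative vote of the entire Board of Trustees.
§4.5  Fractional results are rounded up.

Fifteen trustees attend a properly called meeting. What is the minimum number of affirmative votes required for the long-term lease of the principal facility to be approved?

24

The long-term lease of the principal facility requires the unanimous vote of the entire Board of Trustees (24).
Unanimous means all 24.
(Only 15 can vote, so the long-term lease of the principal facility cannot pass at this meeting, but the required vote is still 24.)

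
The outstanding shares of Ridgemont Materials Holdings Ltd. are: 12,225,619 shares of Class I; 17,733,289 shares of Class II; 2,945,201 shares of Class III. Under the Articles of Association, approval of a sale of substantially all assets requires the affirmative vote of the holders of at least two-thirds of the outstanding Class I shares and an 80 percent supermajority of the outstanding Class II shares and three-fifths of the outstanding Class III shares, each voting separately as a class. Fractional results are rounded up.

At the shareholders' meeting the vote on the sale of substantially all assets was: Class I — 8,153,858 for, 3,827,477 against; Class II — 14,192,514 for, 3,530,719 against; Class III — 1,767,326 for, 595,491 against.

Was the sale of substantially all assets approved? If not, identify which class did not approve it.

Approved — every class gave the required vote.

Class I: 2/3 of 12225619 = 8150412.67, rounded up to 8150413; 8,150,413 required, 8,153,858 in favor — approved.
Class II: 4/5 of 17733289 = 14186631.20, rounded up to 14186632; 14,186,632 required, 14,192,514 in favor — approved.
Class III: 3/5 of 2945201 = 1767120.60, rounded up to 1767121; 1,767,121 required, 1,767,326 in favor — approved.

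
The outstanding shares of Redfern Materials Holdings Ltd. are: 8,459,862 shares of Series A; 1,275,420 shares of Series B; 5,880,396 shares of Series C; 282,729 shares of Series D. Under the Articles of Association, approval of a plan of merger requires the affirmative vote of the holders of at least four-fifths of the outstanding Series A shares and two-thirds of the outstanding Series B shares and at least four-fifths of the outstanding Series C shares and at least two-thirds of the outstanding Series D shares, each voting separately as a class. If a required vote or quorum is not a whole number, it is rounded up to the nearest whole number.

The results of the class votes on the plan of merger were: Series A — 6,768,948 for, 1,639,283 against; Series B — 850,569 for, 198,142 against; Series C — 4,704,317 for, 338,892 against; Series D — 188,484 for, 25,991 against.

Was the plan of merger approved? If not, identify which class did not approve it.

Series A: 4/5 of 8459862 = 6767889.60, rounded up to 6767890; 6,767,890 required, 6,768,948 in favor — approved.
Series B: 2/3 of 1275420 = 850280; 850,280 required, 850,569 in favor — approved.
Series C: 4/5 of 5880396 = 4704316.80, rounded up to 4704317; 4,704,317 required, 4,704,317 in favor — approved.
Series D: 2/3 of 282729 = 188486; 188,486 required, 188,484 in favor — not approved.

Not approved — the Series D shares did not give the required vote.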